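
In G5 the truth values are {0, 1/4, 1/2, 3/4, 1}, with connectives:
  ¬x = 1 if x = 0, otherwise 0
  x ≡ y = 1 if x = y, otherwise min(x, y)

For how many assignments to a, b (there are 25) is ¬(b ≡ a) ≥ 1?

value 1: 8 assignments (counts)
value 0: 17 assignments
So 8 of the 25 assignments meet the threshold.

8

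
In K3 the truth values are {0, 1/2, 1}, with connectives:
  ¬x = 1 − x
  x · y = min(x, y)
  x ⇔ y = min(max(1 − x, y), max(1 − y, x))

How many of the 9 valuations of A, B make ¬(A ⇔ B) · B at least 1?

1

A = 0, B = 0 ↦ 0  <
A = 0, B = 1/2 ↦ 1/2  <
A = 0, B = 1 ↦ 1  ≥
A = 1/2, B = 0 ↦ 0  <
A = 1/2, B = 1/2 ↦ 1/2  <
A = 1/2, B = 1 ↦ 1/2  <
A = 1, B = 0 ↦ 0  <
A = 1, B = 1/2 ↦ 1/2  <
A = 1, B = 1 ↦ 0  <
So 1 of the 9 assignments meets the threshold.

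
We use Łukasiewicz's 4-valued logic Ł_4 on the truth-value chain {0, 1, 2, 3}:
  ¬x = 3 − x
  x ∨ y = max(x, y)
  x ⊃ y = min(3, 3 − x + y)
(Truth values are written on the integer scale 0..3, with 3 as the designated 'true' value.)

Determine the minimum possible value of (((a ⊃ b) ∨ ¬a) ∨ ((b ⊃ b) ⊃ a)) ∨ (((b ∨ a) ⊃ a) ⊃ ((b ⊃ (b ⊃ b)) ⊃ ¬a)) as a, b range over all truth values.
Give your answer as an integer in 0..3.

2

Take a = 1, b = 0:
a ⊃ b = 1 ⊃ 0 = 2
¬a = ¬1 = 2
(a ⊃ b) ∨ ¬a = 2 ∨ 2 = 2
b ⊃ b = 0 ⊃ 0 = 3
(b ⊃ b) ⊃ a = 3 ⊃ 1 = 1
((a ⊃ b) ∨ ¬a) ∨ ((b ⊃ b) ⊃ a) = 2 ∨ 1 = 2
b ∨ a = 0 ∨ 1 = 1
(b ∨ a) ⊃ a = 1 ⊃ 1 = 3
b ⊃ b = 0 ⊃ 0 = 3
b ⊃ (b ⊃ b) = 0 ⊃ 3 = 3
¬a = ¬1 = 2
(b ⊃ (b ⊃ b)) ⊃ ¬a = 3 ⊃ 2 = 2
((b ∨ a) ⊃ a) ⊃ ((b ⊃ (b ⊃ b)) ⊃ ¬a) = 3 ⊃ 2 = 2
(((a ⊃ b) ∨ ¬a) ∨ ((b ⊃ b) ⊃ a)) ∨ (((b ∨ a) ⊃ a) ⊃ ((b ⊃ (b ⊃ b)) ⊃ ¬a)) = 2 ∨ 2 = 2
No assignment yields a value below 2, so this is the minimum.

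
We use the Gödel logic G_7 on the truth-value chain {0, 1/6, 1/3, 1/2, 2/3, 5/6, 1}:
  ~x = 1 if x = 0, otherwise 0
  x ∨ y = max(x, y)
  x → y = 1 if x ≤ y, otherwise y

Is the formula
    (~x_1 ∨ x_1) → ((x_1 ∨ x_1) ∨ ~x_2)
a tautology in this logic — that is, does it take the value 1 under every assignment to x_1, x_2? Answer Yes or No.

Counterexample: take x_1 = 0, x_2 = 1/6.
~x_1 = ~0 = 1
~x_1 ∨ x_1 = 1 ∨ 0 = 1
x_1 ∨ x_1 = 0 ∨ 0 = 0
~x_2 = ~1/6 = 0
(x_1 ∨ x_1) ∨ ~x_2 = 0 ∨ 0 = 0
(~x_1 ∨ x_1) → ((x_1 ∨ x_1) ∨ ~x_2) = 1 → 0 = 0
This gives 0 ≠ 1.

No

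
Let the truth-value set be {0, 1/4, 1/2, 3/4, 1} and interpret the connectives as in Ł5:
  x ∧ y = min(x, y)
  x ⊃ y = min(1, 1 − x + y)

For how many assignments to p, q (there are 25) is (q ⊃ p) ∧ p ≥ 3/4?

value 1: 5 assignments (counts)
value 3/4: 5 assignments (counts)
value 1/2: 5 assignments
value 1/4: 5 assignments
value 0: 5 assignments
So 10 of the 25 assignments meet the threshold.

10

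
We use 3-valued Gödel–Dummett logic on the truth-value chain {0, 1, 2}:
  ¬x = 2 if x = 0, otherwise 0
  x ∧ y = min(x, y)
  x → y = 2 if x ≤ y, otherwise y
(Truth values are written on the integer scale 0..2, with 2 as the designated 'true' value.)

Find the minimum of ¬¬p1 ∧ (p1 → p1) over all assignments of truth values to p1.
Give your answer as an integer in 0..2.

0

Take p1 = 0:
¬p1 = ¬0 = 2
¬¬p1 = ¬2 = 0
p1 → p1 = 0 → 0 = 2
¬¬p1 ∧ (p1 → p1) = 0 ∧ 2 = 0
No assignment yields a value below 0, so this is the minimum.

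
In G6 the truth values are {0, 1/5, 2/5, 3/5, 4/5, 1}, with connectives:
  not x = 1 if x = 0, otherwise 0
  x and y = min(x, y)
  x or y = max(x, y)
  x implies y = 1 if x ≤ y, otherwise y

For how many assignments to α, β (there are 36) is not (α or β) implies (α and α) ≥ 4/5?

35

value 1: 35 assignments (counts)
value 0: 1 assignment
So 35 of the 36 assignments meet the threshold.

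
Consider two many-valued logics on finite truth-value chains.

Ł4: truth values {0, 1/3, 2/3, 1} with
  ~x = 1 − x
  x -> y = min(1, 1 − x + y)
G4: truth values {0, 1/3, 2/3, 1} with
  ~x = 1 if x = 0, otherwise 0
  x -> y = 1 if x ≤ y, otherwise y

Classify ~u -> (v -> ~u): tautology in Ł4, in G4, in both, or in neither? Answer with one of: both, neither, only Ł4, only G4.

both

In Ł4: every assignment gives 1 — tautology.
In G4: every assignment gives 1 — tautology.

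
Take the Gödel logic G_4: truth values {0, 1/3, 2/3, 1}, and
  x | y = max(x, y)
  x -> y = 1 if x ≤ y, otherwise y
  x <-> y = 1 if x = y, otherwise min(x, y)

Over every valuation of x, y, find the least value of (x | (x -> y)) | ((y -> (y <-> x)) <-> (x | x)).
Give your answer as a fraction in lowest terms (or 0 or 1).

1/3

Take x = 1/3, y = 0:
x -> y = 1/3 -> 0 = 0
x | (x -> y) = 1/3 | 0 = 1/3
y <-> x = 0 <-> 1/3 = 0
y -> (y <-> x) = 0 -> 0 = 1
x | x = 1/3 | 1/3 = 1/3
(y -> (y <-> x)) <-> (x | x) = 1 <-> 1/3 = 1/3
(x | (x -> y)) | ((y -> (y <-> x)) <-> (x | x)) = 1/3 | 1/3 = 1/3
No assignment yields a value below 1/3, so this is the minimum.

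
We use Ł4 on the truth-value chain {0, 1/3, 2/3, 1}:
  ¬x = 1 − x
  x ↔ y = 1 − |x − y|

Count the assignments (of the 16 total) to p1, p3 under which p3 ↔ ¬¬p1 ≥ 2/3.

p1 = 0, p3 = 0 ↦ 1  ≥
p1 = 0, p3 = 1/3 ↦ 2/3  ≥
p1 = 0, p3 = 2/3 ↦ 1/3  <
p1 = 0, p3 = 1 ↦ 0  <
p1 = 1/3, p3 = 0 ↦ 2/3  ≥
p1 = 1/3, p3 = 1/3 ↦ 1  ≥
p1 = 1/3, p3 = 2/3 ↦ 2/3  ≥
p1 = 1/3, p3 = 1 ↦ 1/3  <
p1 = 2/3, p3 = 0 ↦ 1/3  <
p1 = 2/3, p3 = 1/3 ↦ 2/3  ≥
p1 = 2/3, p3 = 2/3 ↦ 1  ≥
p1 = 2/3, p3 = 1 ↦ 2/3  ≥
p1 = 1, p3 = 0 ↦ 0  <
p1 = 1, p3 = 1/3 ↦ 1/3  <
p1 = 1, p3 = 2/3 ↦ 2/3  ≥
p1 = 1, p3 = 1 ↦ 1  ≥
So 10 of the 16 assignments meet the threshold.

10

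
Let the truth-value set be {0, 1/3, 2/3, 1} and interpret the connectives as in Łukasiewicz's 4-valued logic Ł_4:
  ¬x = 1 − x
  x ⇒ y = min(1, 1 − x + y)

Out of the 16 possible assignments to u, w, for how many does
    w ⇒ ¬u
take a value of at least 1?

u = 0, w = 0 ↦ 1  ≥
u = 0, w = 1/3 ↦ 1  ≥
u = 0, w = 2/3 ↦ 1  ≥
u = 0, w = 1 ↦ 1  ≥
u = 1/3, w = 0 ↦ 1  ≥
u = 1/3, w = 1/3 ↦ 1  ≥
u = 1/3, w = 2/3 ↦ 1  ≥
u = 1/3, w = 1 ↦ 2/3  <
u = 2/3, w = 0 ↦ 1  ≥
u = 2/3, w = 1/3 ↦ 1  ≥
u = 2/3, w = 2/3 ↦ 2/3  <
u = 2/3, w = 1 ↦ 1/3  <
u = 1, w = 0 ↦ 1  ≥
u = 1, w = 1/3 ↦ 2/3  <
u = 1, w = 2/3 ↦ 1/3  <
u = 1, w = 1 ↦ 0  <
So 10 of the 16 assignments meet the threshold.

10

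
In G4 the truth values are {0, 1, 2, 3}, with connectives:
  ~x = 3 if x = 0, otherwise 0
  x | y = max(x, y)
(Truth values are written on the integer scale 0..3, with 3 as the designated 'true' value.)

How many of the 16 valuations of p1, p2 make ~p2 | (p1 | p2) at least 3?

p1 = 0, p2 = 0 ↦ 3  ≥
p1 = 0, p2 = 1 ↦ 1  <
p1 = 0, p2 = 2 ↦ 2  <
p1 = 0, p2 = 3 ↦ 3  ≥
p1 = 1, p2 = 0 ↦ 3  ≥
p1 = 1, p2 = 1 ↦ 1  <
p1 = 1, p2 = 2 ↦ 2  <
p1 = 1, p2 = 3 ↦ 3  ≥
p1 = 2, p2 = 0 ↦ 3  ≥
p1 = 2, p2 = 1 ↦ 2  <
p1 = 2, p2 = 2 ↦ 2  <
p1 = 2, p2 = 3 ↦ 3  ≥
p1 = 3, p2 = 0 ↦ 3  ≥
p1 = 3, p2 = 1 ↦ 3  ≥
p1 = 3, p2 = 2 ↦ 3  ≥
p1 = 3, p2 = 3 ↦ 3  ≥
So 10 of the 16 assignments meet the threshold.

10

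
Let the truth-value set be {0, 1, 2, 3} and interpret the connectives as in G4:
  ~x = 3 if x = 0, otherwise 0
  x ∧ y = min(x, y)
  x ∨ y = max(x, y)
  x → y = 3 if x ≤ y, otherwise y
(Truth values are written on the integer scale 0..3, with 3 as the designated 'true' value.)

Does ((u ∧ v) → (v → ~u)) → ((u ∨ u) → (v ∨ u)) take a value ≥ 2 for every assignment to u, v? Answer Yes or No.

u = 0, v = 0 ↦ 3
u = 0, v = 1 ↦ 3
u = 0, v = 2 ↦ 3
u = 0, v = 3 ↦ 3
u = 1, v = 0 ↦ 3
u = 1, v = 1 ↦ 3
u = 1, v = 2 ↦ 3
u = 1, v = 3 ↦ 3
u = 2, v = 0 ↦ 3
u = 2, v = 1 ↦ 3
u = 2, v = 2 ↦ 3
u = 2, v = 3 ↦ 3
u = 3, v = 0 ↦ 3
u = 3, v = 1 ↦ 3
u = 3, v = 2 ↦ 3
u = 3, v = 3 ↦ 3
Every assignment gives a value ≥ 2.

Yes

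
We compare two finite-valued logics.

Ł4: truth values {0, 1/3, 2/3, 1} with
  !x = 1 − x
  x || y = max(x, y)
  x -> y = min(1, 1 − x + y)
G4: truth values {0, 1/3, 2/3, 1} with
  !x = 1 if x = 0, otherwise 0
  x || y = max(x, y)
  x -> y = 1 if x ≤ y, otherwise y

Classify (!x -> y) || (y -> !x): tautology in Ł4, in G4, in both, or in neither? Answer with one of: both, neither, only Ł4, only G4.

In Ł4: every assignment gives 1 — tautology.
In G4: every assignment gives 1 — tautology.

both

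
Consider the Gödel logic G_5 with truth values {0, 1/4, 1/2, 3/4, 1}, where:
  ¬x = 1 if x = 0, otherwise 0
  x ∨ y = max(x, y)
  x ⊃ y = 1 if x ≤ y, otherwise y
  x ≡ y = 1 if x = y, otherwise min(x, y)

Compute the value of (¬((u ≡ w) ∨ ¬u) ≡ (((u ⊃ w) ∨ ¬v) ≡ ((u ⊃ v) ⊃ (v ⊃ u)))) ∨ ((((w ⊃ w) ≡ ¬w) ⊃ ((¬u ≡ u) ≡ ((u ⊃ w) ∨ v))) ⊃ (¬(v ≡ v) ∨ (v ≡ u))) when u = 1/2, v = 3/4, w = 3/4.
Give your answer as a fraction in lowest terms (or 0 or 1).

u ≡ w = 1/2 ≡ 3/4 = 1/2
¬u = ¬1/2 = 0
(u ≡ w) ∨ ¬u = 1/2 ∨ 0 = 1/2
¬((u ≡ w) ∨ ¬u) = ¬1/2 = 0
u ⊃ w = 1/2 ⊃ 3/4 = 1
¬v = ¬3/4 = 0
(u ⊃ w) ∨ ¬v = 1 ∨ 0 = 1
u ⊃ v = 1/2 ⊃ 3/4 = 1
v ⊃ u = 3/4 ⊃ 1/2 = 1/2
(u ⊃ v) ⊃ (v ⊃ u) = 1 ⊃ 1/2 = 1/2
((u ⊃ w) ∨ ¬v) ≡ ((u ⊃ v) ⊃ (v ⊃ u)) = 1 ≡ 1/2 = 1/2
¬((u ≡ w) ∨ ¬u) ≡ (((u ⊃ w) ∨ ¬v) ≡ ((u ⊃ v) ⊃ (v ⊃ u))) = 0 ≡ 1/2 = 0
w ⊃ w = 3/4 ⊃ 3/4 = 1
¬w = ¬3/4 = 0
(w ⊃ w) ≡ ¬w = 1 ≡ 0 = 0
¬u = ¬1/2 = 0
¬u ≡ u = 0 ≡ 1/2 = 0
u ⊃ w = 1/2 ⊃ 3/4 = 1
(u ⊃ w) ∨ v = 1 ∨ 3/4 = 1
(¬u ≡ u) ≡ ((u ⊃ w) ∨ v) = 0 ≡ 1 = 0
((w ⊃ w) ≡ ¬w) ⊃ ((¬u ≡ u) ≡ ((u ⊃ w) ∨ v)) = 0 ⊃ 0 = 1
v ≡ v = 3/4 ≡ 3/4 = 1
¬(v ≡ v) = ¬1 = 0
v ≡ u = 3/4 ≡ 1/2 = 1/2
¬(v ≡ v) ∨ (v ≡ u) = 0 ∨ 1/2 = 1/2
(((w ⊃ w) ≡ ¬w) ⊃ ((¬u ≡ u) ≡ ((u ⊃ w) ∨ v))) ⊃ (¬(v ≡ v) ∨ (v ≡ u)) = 1 ⊃ 1/2 = 1/2
(¬((u ≡ w) ∨ ¬u) ≡ (((u ⊃ w) ∨ ¬v) ≡ ((u ⊃ v) ⊃ (v ⊃ u)))) ∨ ((((w ⊃ w) ≡ ¬w) ⊃ ((¬u ≡ u) ≡ ((u ⊃ w) ∨ v))) ⊃ (¬(v ≡ v) ∨ (v ≡ u))) = 0 ∨ 1/2 = 1/2

1/2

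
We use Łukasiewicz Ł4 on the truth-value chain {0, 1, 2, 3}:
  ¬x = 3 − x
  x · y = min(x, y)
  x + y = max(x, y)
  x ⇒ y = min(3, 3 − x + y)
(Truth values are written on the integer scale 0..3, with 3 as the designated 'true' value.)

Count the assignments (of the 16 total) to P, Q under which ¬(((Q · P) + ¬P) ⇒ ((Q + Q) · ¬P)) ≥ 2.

5

P = 0, Q = 0 ↦ 3  ≥
P = 0, Q = 1 ↦ 2  ≥
P = 0, Q = 2 ↦ 1  <
P = 0, Q = 3 ↦ 0  <
P = 1, Q = 0 ↦ 2  ≥
P = 1, Q = 1 ↦ 1  <
P = 1, Q = 2 ↦ 0  <
P = 1, Q = 3 ↦ 0  <
P = 2, Q = 0 ↦ 1  <
P = 2, Q = 1 ↦ 0  <
P = 2, Q = 2 ↦ 1  <
P = 2, Q = 3 ↦ 1  <
P = 3, Q = 0 ↦ 0  <
P = 3, Q = 1 ↦ 1  <
P = 3, Q = 2 ↦ 2  ≥
P = 3, Q = 3 ↦ 3  ≥
So 5 of the 16 assignments meet the threshold.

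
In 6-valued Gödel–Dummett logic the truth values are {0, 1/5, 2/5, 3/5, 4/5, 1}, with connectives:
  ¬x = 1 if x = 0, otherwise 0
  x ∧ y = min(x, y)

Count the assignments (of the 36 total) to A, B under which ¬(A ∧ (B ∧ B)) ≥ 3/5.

value 1: 11 assignments (counts)
value 0: 25 assignments
So 11 of the 36 assignments meet the threshold.

11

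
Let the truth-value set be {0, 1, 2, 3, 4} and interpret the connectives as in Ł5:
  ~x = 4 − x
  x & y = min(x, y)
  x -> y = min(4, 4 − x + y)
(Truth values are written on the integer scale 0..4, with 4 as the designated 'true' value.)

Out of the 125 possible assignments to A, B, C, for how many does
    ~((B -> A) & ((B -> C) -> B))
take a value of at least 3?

60

value 4: 30 assignments (counts)
value 3: 30 assignments (counts)
value 2: 32 assignments
value 1: 19 assignments
value 0: 14 assignments
So 60 of the 125 assignments meet the threshold.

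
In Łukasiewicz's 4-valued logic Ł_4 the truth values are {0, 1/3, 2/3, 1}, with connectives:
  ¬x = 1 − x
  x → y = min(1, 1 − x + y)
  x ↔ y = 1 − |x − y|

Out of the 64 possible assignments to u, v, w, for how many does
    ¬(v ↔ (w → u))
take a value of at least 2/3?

27

value 1: 11 assignments (counts)
value 2/3: 16 assignments (counts)
value 1/3: 21 assignments
value 0: 16 assignments
So 27 of the 64 assignments meet the threshold.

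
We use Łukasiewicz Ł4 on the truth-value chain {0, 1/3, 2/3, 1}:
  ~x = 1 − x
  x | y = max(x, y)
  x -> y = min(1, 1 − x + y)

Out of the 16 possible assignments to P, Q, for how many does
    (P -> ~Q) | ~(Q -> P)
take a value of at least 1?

P = 0, Q = 0 ↦ 1  ≥
P = 0, Q = 1/3 ↦ 1  ≥
P = 0, Q = 2/3 ↦ 1  ≥
P = 0, Q = 1 ↦ 1  ≥
P = 1/3, Q = 0 ↦ 1  ≥
P = 1/3, Q = 1/3 ↦ 1  ≥
P = 1/3, Q = 2/3 ↦ 1  ≥
P = 1/3, Q = 1 ↦ 2/3  <
P = 2/3, Q = 0 ↦ 1  ≥
P = 2/3, Q = 1/3 ↦ 1  ≥
P = 2/3, Q = 2/3 ↦ 2/3  <
P = 2/3, Q = 1 ↦ 1/3  <
P = 1, Q = 0 ↦ 1  ≥
P = 1, Q = 1/3 ↦ 2/3  <
P = 1, Q = 2/3 ↦ 1/3  <
P = 1, Q = 1 ↦ 0  <
So 10 of the 16 assignments meet the threshold.

10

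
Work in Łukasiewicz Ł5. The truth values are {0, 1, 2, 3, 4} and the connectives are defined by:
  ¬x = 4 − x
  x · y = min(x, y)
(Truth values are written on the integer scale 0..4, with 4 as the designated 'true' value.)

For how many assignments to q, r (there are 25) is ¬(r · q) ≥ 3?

16

value 4: 9 assignments (counts)
value 3: 7 assignments (counts)
value 2: 5 assignments
value 1: 3 assignments
value 0: 1 assignment
So 16 of the 25 assignments meet the threshold.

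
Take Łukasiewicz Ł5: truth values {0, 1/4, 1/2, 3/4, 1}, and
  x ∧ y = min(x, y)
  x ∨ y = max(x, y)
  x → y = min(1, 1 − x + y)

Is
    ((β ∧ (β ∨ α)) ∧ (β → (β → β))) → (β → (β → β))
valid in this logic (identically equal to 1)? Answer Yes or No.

At α = 3/4, β = 1/4, for instance:
β ∨ α = 1/4 ∨ 3/4 = 3/4
β ∧ (β ∨ α) = 1/4 ∧ 3/4 = 1/4
β → β = 1/4 → 1/4 = 1
β → (β → β) = 1/4 → 1 = 1
(β ∧ (β ∨ α)) ∧ (β → (β → β)) = 1/4 ∧ 1 = 1/4
((β ∧ (β ∨ α)) ∧ (β → (β → β))) → (β → (β → β)) = 1/4 → 1 = 1
and checking the remaining 24 assignments likewise gives ≥ 1 in every case.

Yes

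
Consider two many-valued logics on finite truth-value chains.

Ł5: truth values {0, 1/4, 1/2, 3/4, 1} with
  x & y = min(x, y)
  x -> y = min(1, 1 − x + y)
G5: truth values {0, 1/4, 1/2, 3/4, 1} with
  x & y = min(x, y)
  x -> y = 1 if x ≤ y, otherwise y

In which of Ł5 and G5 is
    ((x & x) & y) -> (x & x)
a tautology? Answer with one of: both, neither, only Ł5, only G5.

In Ł5: every assignment gives 1 — tautology.
In G5: every assignment gives 1 — tautology.

both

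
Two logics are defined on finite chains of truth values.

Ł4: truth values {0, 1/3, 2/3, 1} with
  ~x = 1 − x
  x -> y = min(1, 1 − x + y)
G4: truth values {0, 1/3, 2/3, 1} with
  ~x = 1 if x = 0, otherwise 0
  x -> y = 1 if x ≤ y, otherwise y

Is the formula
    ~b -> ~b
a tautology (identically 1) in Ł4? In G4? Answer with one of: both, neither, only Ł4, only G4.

both

In Ł4: every assignment gives 1 — tautology.
In G4: every assignment gives 1 — tautology.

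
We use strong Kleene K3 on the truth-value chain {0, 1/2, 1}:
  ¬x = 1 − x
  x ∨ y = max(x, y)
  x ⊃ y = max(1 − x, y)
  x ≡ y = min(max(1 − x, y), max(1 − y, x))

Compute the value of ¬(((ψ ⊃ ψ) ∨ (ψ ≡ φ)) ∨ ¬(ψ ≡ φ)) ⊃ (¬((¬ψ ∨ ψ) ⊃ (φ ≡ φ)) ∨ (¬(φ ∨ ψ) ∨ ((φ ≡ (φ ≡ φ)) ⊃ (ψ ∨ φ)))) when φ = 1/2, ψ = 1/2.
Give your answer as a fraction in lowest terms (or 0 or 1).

ψ ⊃ ψ = 1/2 ⊃ 1/2 = 1/2
ψ ≡ φ = 1/2 ≡ 1/2 = 1/2
(ψ ⊃ ψ) ∨ (ψ ≡ φ) = 1/2 ∨ 1/2 = 1/2
ψ ≡ φ = 1/2 ≡ 1/2 = 1/2
¬(ψ ≡ φ) = ¬1/2 = 1/2
((ψ ⊃ ψ) ∨ (ψ ≡ φ)) ∨ ¬(ψ ≡ φ) = 1/2 ∨ 1/2 = 1/2
¬(((ψ ⊃ ψ) ∨ (ψ ≡ φ)) ∨ ¬(ψ ≡ φ)) = ¬1/2 = 1/2
¬ψ = ¬1/2 = 1/2
¬ψ ∨ ψ = 1/2 ∨ 1/2 = 1/2
φ ≡ φ = 1/2 ≡ 1/2 = 1/2
(¬ψ ∨ ψ) ⊃ (φ ≡ φ) = 1/2 ⊃ 1/2 = 1/2
¬((¬ψ ∨ ψ) ⊃ (φ ≡ φ)) = ¬1/2 = 1/2
φ ∨ ψ = 1/2 ∨ 1/2 = 1/2
¬(φ ∨ ψ) = ¬1/2 = 1/2
φ ≡ φ = 1/2 ≡ 1/2 = 1/2
φ ≡ (φ ≡ φ) = 1/2 ≡ 1/2 = 1/2
ψ ∨ φ = 1/2 ∨ 1/2 = 1/2
(φ ≡ (φ ≡ φ)) ⊃ (ψ ∨ φ) = 1/2 ⊃ 1/2 = 1/2
¬(φ ∨ ψ) ∨ ((φ ≡ (φ ≡ φ)) ⊃ (ψ ∨ φ)) = 1/2 ∨ 1/2 = 1/2
¬((¬ψ ∨ ψ) ⊃ (φ ≡ φ)) ∨ (¬(φ ∨ ψ) ∨ ((φ ≡ (φ ≡ φ)) ⊃ (ψ ∨ φ))) = 1/2 ∨ 1/2 = 1/2
¬(((ψ ⊃ ψ) ∨ (ψ ≡ φ)) ∨ ¬(ψ ≡ φ)) ⊃ (¬((¬ψ ∨ ψ) ⊃ (φ ≡ φ)) ∨ (¬(φ ∨ ψ) ∨ ((φ ≡ (φ ≡ φ)) ⊃ (ψ ∨ φ)))) = 1/2 ⊃ 1/2 = 1/2

1/2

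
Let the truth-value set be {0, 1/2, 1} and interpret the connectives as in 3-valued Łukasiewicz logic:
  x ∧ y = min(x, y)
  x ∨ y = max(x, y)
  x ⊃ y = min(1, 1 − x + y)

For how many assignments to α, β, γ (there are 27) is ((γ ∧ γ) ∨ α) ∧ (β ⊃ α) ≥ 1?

12

value 1: 12 assignments (counts)
value 1/2: 10 assignments
value 0: 5 assignments
So 12 of the 27 assignments meet the threshold.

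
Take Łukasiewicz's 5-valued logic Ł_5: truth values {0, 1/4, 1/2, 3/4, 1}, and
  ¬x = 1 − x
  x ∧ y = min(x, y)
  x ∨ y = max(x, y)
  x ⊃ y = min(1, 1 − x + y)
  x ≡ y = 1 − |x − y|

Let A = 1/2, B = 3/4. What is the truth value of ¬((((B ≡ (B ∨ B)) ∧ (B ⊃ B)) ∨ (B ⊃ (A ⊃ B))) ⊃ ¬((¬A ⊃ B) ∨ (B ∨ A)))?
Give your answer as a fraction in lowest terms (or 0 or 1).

B ∨ B = 3/4 ∨ 3/4 = 3/4
B ≡ (B ∨ B) = 3/4 ≡ 3/4 = 1
B ⊃ B = 3/4 ⊃ 3/4 = 1
(B ≡ (B ∨ B)) ∧ (B ⊃ B) = 1 ∧ 1 = 1
A ⊃ B = 1/2 ⊃ 3/4 = 1
B ⊃ (A ⊃ B) = 3/4 ⊃ 1 = 1
((B ≡ (B ∨ B)) ∧ (B ⊃ B)) ∨ (B ⊃ (A ⊃ B)) = 1 ∨ 1 = 1
¬A = ¬1/2 = 1/2
¬A ⊃ B = 1/2 ⊃ 3/4 = 1
B ∨ A = 3/4 ∨ 1/2 = 3/4
(¬A ⊃ B) ∨ (B ∨ A) = 1 ∨ 3/4 = 1
¬((¬A ⊃ B) ∨ (B ∨ A)) = ¬1 = 0
(((B ≡ (B ∨ B)) ∧ (B ⊃ B)) ∨ (B ⊃ (A ⊃ B))) ⊃ ¬((¬A ⊃ B) ∨ (B ∨ A)) = 1 ⊃ 0 = 0
¬((((B ≡ (B ∨ B)) ∧ (B ⊃ B)) ∨ (B ⊃ (A ⊃ B))) ⊃ ¬((¬A ⊃ B) ∨ (B ∨ A))) = ¬0 = 1

1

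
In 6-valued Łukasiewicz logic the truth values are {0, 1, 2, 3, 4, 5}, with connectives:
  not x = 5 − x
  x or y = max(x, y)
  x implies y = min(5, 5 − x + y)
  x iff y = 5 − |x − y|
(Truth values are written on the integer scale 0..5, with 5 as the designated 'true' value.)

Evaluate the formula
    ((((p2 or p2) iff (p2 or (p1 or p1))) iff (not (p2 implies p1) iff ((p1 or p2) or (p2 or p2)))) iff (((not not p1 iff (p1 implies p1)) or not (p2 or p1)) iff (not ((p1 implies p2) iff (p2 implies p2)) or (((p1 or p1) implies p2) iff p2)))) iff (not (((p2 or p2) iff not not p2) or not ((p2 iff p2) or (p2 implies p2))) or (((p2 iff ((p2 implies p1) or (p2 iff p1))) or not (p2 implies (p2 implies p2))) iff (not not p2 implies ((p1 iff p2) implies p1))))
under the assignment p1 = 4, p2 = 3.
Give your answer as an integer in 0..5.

4

p2 or p2 = 3 or 3 = 3
p1 or p1 = 4 or 4 = 4
p2 or (p1 or p1) = 3 or 4 = 4
(p2 or p2) iff (p2 or (p1 or p1)) = 3 iff 4 = 4
p2 implies p1 = 3 implies 4 = 5
not (p2 implies p1) = not 5 = 0
p1 or p2 = 4 or 3 = 4
p2 or p2 = 3 or 3 = 3
(p1 or p2) or (p2 or p2) = 4 or 3 = 4
not (p2 implies p1) iff ((p1 or p2) or (p2 or p2)) = 0 iff 4 = 1
((p2 or p2) iff (p2 or (p1 or p1))) iff (not (p2 implies p1) iff ((p1 or p2) or (p2 or p2))) = 4 iff 1 = 2
not p1 = not 4 = 1
not not p1 = not 1 = 4
p1 implies p1 = 4 implies 4 = 5
not not p1 iff (p1 implies p1) = 4 iff 5 = 4
p2 or p1 = 3 or 4 = 4
not (p2 or p1) = not 4 = 1
(not not p1 iff (p1 implies p1)) or not (p2 or p1) = 4 or 1 = 4
p1 implies p2 = 4 implies 3 = 4
p2 implies p2 = 3 implies 3 = 5
(p1 implies p2) iff (p2 implies p2) = 4 iff 5 = 4
not ((p1 implies p2) iff (p2 implies p2)) = not 4 = 1
p1 or p1 = 4 or 4 = 4
(p1 or p1) implies p2 = 4 implies 3 = 4
((p1 or p1) implies p2) iff p2 = 4 iff 3 = 4
not ((p1 implies p2) iff (p2 implies p2)) or (((p1 or p1) implies p2) iff p2) = 1 or 4 = 4
((not not p1 iff (p1 implies p1)) or not (p2 or p1)) iff (not ((p1 implies p2) iff (p2 implies p2)) or (((p1 or p1) implies p2) iff p2)) = 4 iff 4 = 5
(((p2 or p2) iff (p2 or (p1 or p1))) iff (not (p2 implies p1) iff ((p1 or p2) or (p2 or p2)))) iff (((not not p1 iff (p1 implies p1)) or not (p2 or p1)) iff (not ((p1 implies p2) iff (p2 implies p2)) or (((p1 or p1) implies p2) iff p2))) = 2 iff 5 = 2
p2 or p2 = 3 or 3 = 3
not p2 = not 3 = 2
not not p2 = not 2 = 3
(p2 or p2) iff not not p2 = 3 iff 3 = 5
p2 iff p2 = 3 iff 3 = 5
p2 implies p2 = 3 implies 3 = 5
(p2 iff p2) or (p2 implies p2) = 5 or 5 = 5
not ((p2 iff p2) or (p2 implies p2)) = not 5 = 0
((p2 or p2) iff not not p2) or not ((p2 iff p2) or (p2 implies p2)) = 5 or 0 = 5
not (((p2 or p2) iff not not p2) or not ((p2 iff p2) or (p2 implies p2))) = not 5 = 0
p2 implies p1 = 3 implies 4 = 5
p2 iff p1 = 3 iff 4 = 4
(p2 implies p1) or (p2 iff p1) = 5 or 4 = 5
p2 iff ((p2 implies p1) or (p2 iff p1)) = 3 iff 5 = 3
p2 implies p2 = 3 implies 3 = 5
p2 implies (p2 implies p2) = 3 implies 5 = 5
not (p2 implies (p2 implies p2)) = not 5 = 0
(p2 iff ((p2 implies p1) or (p2 iff p1))) or not (p2 implies (p2 implies p2)) = 3 or 0 = 3
not p2 = not 3 = 2
not not p2 = not 2 = 3
p1 iff p2 = 4 iff 3 = 4
(p1 iff p2) implies p1 = 4 implies 4 = 5
not not p2 implies ((p1 iff p2) implies p1) = 3 implies 5 = 5
((p2 iff ((p2 implies p1) or (p2 iff p1))) or not (p2 implies (p2 implies p2))) iff (not not p2 implies ((p1 iff p2) implies p1)) = 3 iff 5 = 3
not (((p2 or p2) iff not not p2) or not ((p2 iff p2) or (p2 implies p2))) or (((p2 iff ((p2 implies p1) or (p2 iff p1))) or not (p2 implies (p2 implies p2))) iff (not not p2 implies ((p1 iff p2) implies p1))) = 0 or 3 = 3
((((p2 or p2) iff (p2 or (p1 or p1))) iff (not (p2 implies p1) iff ((p1 or p2) or (p2 or p2)))) iff (((not not p1 iff (p1 implies p1)) or not (p2 or p1)) iff (not ((p1 implies p2) iff (p2 implies p2)) or (((p1 or p1) implies p2) iff p2)))) iff (not (((p2 or p2) iff not not p2) or not ((p2 iff p2) or (p2 implies p2))) or (((p2 iff ((p2 implies p1) or (p2 iff p1))) or not (p2 implies (p2 implies p2))) iff (not not p2 implies ((p1 iff p2) implies p1)))) = 2 iff 3 = 4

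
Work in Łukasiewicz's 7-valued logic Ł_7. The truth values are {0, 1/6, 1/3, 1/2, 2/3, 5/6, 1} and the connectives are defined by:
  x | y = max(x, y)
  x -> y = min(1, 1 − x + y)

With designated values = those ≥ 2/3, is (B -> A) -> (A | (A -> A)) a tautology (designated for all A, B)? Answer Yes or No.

Yes

At A = 1, B = 1/3, for instance:
B -> A = 1/3 -> 1 = 1
A -> A = 1 -> 1 = 1
A | (A -> A) = 1 | 1 = 1
(B -> A) -> (A | (A -> A)) = 1 -> 1 = 1
and checking the remaining 48 assignments likewise gives ≥ 2/3 in every case.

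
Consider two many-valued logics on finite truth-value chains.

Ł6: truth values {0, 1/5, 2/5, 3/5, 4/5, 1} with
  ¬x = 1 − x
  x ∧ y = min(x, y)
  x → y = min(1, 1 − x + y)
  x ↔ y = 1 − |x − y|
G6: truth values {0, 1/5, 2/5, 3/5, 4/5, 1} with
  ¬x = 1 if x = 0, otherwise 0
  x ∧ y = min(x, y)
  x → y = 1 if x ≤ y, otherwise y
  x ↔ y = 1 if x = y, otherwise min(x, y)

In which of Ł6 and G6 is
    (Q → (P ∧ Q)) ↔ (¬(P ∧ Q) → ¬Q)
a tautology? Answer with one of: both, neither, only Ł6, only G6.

only Ł6

In Ł6: every assignment gives 1 — tautology.
In G6: at P = 1/5, Q = 2/5 the value is 1/5 — not a tautology.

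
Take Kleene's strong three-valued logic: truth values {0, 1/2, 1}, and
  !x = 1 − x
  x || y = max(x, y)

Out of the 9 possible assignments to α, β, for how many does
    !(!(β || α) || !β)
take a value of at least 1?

α = 0, β = 0 ↦ 0  <
α = 0, β = 1/2 ↦ 1/2  <
α = 0, β = 1 ↦ 1  ≥
α = 1/2, β = 0 ↦ 0  <
α = 1/2, β = 1/2 ↦ 1/2  <
α = 1/2, β = 1 ↦ 1  ≥
α = 1, β = 0 ↦ 0  <
α = 1, β = 1/2 ↦ 1/2  <
α = 1, β = 1 ↦ 1  ≥
So 3 of the 9 assignments meet the threshold.

3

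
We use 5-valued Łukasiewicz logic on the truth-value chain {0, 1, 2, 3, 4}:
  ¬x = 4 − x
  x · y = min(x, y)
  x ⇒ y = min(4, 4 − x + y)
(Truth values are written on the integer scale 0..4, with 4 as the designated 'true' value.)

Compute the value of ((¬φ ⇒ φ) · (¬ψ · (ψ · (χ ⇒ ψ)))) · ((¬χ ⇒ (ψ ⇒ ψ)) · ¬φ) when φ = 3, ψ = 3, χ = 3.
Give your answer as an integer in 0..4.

¬φ = ¬3 = 1
¬φ ⇒ φ = 1 ⇒ 3 = 4
¬ψ = ¬3 = 1
χ ⇒ ψ = 3 ⇒ 3 = 4
ψ · (χ ⇒ ψ) = 3 · 4 = 3
¬ψ · (ψ · (χ ⇒ ψ)) = 1 · 3 = 1
(¬φ ⇒ φ) · (¬ψ · (ψ · (χ ⇒ ψ))) = 4 · 1 = 1
¬χ = ¬3 = 1
ψ ⇒ ψ = 3 ⇒ 3 = 4
¬χ ⇒ (ψ ⇒ ψ) = 1 ⇒ 4 = 4
¬φ = ¬3 = 1
(¬χ ⇒ (ψ ⇒ ψ)) · ¬φ = 4 · 1 = 1
((¬φ ⇒ φ) · (¬ψ · (ψ · (χ ⇒ ψ)))) · ((¬χ ⇒ (ψ ⇒ ψ)) · ¬φ) = 1 · 1 = 1

1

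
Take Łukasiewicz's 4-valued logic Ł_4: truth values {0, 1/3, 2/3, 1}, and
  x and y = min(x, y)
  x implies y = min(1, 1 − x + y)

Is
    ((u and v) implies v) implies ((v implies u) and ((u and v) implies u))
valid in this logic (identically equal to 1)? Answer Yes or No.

No

Counterexample: take u = 0, v = 1/3.
u and v = 0 and 1/3 = 0
(u and v) implies v = 0 implies 1/3 = 1
v implies u = 1/3 implies 0 = 2/3
u and v = 0 and 1/3 = 0
(u and v) implies u = 0 implies 0 = 1
(v implies u) and ((u and v) implies u) = 2/3 and 1 = 2/3
((u and v) implies v) implies ((v implies u) and ((u and v) implies u)) = 1 implies 2/3 = 2/3
This gives 2/3 ≠ 1.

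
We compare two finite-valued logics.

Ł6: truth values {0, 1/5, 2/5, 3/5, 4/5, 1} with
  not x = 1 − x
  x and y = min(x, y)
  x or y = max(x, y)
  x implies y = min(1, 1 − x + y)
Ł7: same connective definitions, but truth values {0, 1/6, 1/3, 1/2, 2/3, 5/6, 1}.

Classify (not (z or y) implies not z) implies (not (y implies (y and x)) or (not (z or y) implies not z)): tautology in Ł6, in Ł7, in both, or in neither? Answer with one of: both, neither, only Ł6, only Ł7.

both

In Ł6: every assignment gives 1 — tautology.
In Ł7: every assignment gives 1 — tautology.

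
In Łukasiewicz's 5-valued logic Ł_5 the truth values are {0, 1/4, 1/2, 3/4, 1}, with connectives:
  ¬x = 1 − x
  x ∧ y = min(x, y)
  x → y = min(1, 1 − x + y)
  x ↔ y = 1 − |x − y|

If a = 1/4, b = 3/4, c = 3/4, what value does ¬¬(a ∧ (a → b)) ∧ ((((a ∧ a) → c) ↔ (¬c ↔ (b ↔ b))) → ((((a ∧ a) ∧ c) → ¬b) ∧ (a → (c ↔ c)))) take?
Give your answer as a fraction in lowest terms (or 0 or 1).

1/4

a → b = 1/4 → 3/4 = 1
a ∧ (a → b) = 1/4 ∧ 1 = 1/4
¬(a ∧ (a → b)) = ¬1/4 = 3/4
¬¬(a ∧ (a → b)) = ¬3/4 = 1/4
a ∧ a = 1/4 ∧ 1/4 = 1/4
(a ∧ a) → c = 1/4 → 3/4 = 1
¬c = ¬3/4 = 1/4
b ↔ b = 3/4 ↔ 3/4 = 1
¬c ↔ (b ↔ b) = 1/4 ↔ 1 = 1/4
((a ∧ a) → c) ↔ (¬c ↔ (b ↔ b)) = 1 ↔ 1/4 = 1/4
a ∧ a = 1/4 ∧ 1/4 = 1/4
(a ∧ a) ∧ c = 1/4 ∧ 3/4 = 1/4
¬b = ¬3/4 = 1/4
((a ∧ a) ∧ c) → ¬b = 1/4 → 1/4 = 1
c ↔ c = 3/4 ↔ 3/4 = 1
a → (c ↔ c) = 1/4 → 1 = 1
(((a ∧ a) ∧ c) → ¬b) ∧ (a → (c ↔ c)) = 1 ∧ 1 = 1
(((a ∧ a) → c) ↔ (¬c ↔ (b ↔ b))) → ((((a ∧ a) ∧ c) → ¬b) ∧ (a → (c ↔ c))) = 1/4 → 1 = 1
¬¬(a ∧ (a → b)) ∧ ((((a ∧ a) → c) ↔ (¬c ↔ (b ↔ b))) → ((((a ∧ a) ∧ c) → ¬b) ∧ (a → (c ↔ c)))) = 1/4 ∧ 1 = 1/4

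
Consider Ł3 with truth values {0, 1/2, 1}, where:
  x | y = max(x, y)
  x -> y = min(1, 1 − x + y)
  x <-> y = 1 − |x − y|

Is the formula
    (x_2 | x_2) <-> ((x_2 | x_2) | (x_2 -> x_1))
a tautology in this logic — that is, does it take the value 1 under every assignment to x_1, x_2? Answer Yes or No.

Counterexample: take x_1 = 0, x_2 = 0.
x_2 | x_2 = 0 | 0 = 0
x_2 -> x_1 = 0 -> 0 = 1
(x_2 | x_2) | (x_2 -> x_1) = 0 | 1 = 1
(x_2 | x_2) <-> ((x_2 | x_2) | (x_2 -> x_1)) = 0 <-> 1 = 0
This gives 0 ≠ 1.

No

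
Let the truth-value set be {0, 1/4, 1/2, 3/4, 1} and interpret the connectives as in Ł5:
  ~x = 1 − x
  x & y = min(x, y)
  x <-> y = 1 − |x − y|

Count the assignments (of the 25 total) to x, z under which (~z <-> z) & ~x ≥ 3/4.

value 1: 1 assignment (counts)
value 3/4: 1 assignment (counts)
value 1/2: 7 assignments
value 1/4: 3 assignments
value 0: 13 assignments
So 2 of the 25 assignments meet the threshold.

2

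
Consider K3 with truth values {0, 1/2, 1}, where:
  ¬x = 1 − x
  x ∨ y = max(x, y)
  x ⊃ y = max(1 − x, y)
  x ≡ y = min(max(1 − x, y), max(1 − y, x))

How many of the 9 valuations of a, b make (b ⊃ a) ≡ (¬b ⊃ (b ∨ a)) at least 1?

a = 0, b = 0 ↦ 0  <
a = 0, b = 1/2 ↦ 1/2  <
a = 0, b = 1 ↦ 0  <
a = 1/2, b = 0 ↦ 1/2  <
a = 1/2, b = 1/2 ↦ 1/2  <
a = 1/2, b = 1 ↦ 1/2  <
a = 1, b = 0 ↦ 1  ≥
a = 1, b = 1/2 ↦ 1  ≥
a = 1, b = 1 ↦ 1  ≥
So 3 of the 9 assignments meet the threshold.

3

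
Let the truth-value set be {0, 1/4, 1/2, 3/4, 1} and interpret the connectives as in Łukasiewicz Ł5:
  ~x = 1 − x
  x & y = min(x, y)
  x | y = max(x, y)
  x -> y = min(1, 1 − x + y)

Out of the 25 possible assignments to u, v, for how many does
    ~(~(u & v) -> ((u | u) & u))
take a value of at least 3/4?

6

value 1: 5 assignments (counts)
value 3/4: 1 assignment (counts)
value 1/2: 5 assignments
value 1/4: 2 assignments
value 0: 12 assignments
So 6 of the 25 assignments meet the threshold.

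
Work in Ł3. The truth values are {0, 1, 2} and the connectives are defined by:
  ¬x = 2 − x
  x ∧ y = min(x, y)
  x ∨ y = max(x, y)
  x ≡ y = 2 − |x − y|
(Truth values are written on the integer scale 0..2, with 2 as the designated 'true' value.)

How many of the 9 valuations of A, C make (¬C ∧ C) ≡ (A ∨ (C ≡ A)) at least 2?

2

A = 0, C = 0 ↦ 0  <
A = 0, C = 1 ↦ 2  ≥
A = 0, C = 2 ↦ 2  ≥
A = 1, C = 0 ↦ 1  <
A = 1, C = 1 ↦ 1  <
A = 1, C = 2 ↦ 1  <
A = 2, C = 0 ↦ 0  <
A = 2, C = 1 ↦ 1  <
A = 2, C = 2 ↦ 0  <
So 2 of the 9 assignments meet the threshold.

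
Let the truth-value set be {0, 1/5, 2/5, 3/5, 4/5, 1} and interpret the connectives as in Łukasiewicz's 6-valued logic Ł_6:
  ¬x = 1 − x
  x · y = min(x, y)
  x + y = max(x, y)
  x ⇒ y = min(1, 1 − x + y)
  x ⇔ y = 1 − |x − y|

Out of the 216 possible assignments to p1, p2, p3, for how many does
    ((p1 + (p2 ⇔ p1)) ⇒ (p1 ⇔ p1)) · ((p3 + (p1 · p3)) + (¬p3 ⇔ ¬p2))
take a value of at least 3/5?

value 1: 66 assignments (counts)
value 4/5: 72 assignments (counts)
value 3/5: 42 assignments (counts)
value 2/5: 18 assignments
value 1/5: 12 assignments
value 0: 6 assignments
So 180 of the 216 assignments meet the threshold.

180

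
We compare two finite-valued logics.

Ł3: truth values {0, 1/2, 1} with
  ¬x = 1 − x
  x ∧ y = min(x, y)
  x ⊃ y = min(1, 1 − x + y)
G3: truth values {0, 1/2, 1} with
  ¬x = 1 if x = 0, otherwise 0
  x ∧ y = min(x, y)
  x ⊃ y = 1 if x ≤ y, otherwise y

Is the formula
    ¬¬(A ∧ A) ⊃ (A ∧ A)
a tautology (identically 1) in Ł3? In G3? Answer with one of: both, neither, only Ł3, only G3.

In Ł3: every assignment gives 1 — tautology.
In G3: at A = 1/2 the value is 1/2 — not a tautology.

only Ł3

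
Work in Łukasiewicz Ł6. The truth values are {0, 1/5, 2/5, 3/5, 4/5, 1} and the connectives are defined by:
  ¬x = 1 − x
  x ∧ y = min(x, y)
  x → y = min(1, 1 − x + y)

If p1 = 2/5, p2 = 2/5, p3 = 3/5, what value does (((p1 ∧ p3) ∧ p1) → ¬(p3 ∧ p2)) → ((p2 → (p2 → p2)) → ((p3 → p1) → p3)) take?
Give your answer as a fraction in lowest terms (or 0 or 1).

4/5

p1 ∧ p3 = 2/5 ∧ 3/5 = 2/5
(p1 ∧ p3) ∧ p1 = 2/5 ∧ 2/5 = 2/5
p3 ∧ p2 = 3/5 ∧ 2/5 = 2/5
¬(p3 ∧ p2) = ¬2/5 = 3/5
((p1 ∧ p3) ∧ p1) → ¬(p3 ∧ p2) = 2/5 → 3/5 = 1
p2 → p2 = 2/5 → 2/5 = 1
p2 → (p2 → p2) = 2/5 → 1 = 1
p3 → p1 = 3/5 → 2/5 = 4/5
(p3 → p1) → p3 = 4/5 → 3/5 = 4/5
(p2 → (p2 → p2)) → ((p3 → p1) → p3) = 1 → 4/5 = 4/5
(((p1 ∧ p3) ∧ p1) → ¬(p3 ∧ p2)) → ((p2 → (p2 → p2)) → ((p3 → p1) → p3)) = 1 → 4/5 = 4/5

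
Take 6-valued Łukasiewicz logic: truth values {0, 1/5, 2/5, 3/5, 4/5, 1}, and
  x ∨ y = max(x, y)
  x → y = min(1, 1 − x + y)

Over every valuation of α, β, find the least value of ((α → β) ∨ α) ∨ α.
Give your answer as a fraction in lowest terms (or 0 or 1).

Take α = 2/5, β = 0:
α → β = 2/5 → 0 = 3/5
(α → β) ∨ α = 3/5 ∨ 2/5 = 3/5
((α → β) ∨ α) ∨ α = 3/5 ∨ 2/5 = 3/5
No assignment yields a value below 3/5, so this is the minimum.

3/5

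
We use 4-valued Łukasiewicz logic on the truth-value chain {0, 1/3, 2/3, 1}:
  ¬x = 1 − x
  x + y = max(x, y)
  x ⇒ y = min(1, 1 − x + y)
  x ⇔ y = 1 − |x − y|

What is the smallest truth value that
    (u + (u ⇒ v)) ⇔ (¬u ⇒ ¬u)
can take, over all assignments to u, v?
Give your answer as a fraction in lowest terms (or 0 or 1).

2/3

Take u = 1/3, v = 0:
u ⇒ v = 1/3 ⇒ 0 = 2/3
u + (u ⇒ v) = 1/3 + 2/3 = 2/3
¬u = ¬1/3 = 2/3
¬u = ¬1/3 = 2/3
¬u ⇒ ¬u = 2/3 ⇒ 2/3 = 1
(u + (u ⇒ v)) ⇔ (¬u ⇒ ¬u) = 2/3 ⇔ 1 = 2/3
No assignment yields a value below 2/3, so this is the minimum.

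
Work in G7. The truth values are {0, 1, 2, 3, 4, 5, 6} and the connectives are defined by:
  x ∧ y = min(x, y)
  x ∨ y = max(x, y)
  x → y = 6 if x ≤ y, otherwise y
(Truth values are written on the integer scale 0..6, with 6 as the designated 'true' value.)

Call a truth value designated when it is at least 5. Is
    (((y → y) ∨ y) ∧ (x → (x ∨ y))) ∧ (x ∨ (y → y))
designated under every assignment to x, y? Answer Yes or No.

Yes

At x = 3, y = 5, for instance:
y → y = 5 → 5 = 6
(y → y) ∨ y = 6 ∨ 5 = 6
x ∨ y = 3 ∨ 5 = 5
x → (x ∨ y) = 3 → 5 = 6
((y → y) ∨ y) ∧ (x → (x ∨ y)) = 6 ∧ 6 = 6
y → y = 5 → 5 = 6
x ∨ (y → y) = 3 ∨ 6 = 6
(((y → y) ∨ y) ∧ (x → (x ∨ y))) ∧ (x ∨ (y → y)) = 6 ∧ 6 = 6
and checking the remaining 48 assignments likewise gives ≥ 5 in every case.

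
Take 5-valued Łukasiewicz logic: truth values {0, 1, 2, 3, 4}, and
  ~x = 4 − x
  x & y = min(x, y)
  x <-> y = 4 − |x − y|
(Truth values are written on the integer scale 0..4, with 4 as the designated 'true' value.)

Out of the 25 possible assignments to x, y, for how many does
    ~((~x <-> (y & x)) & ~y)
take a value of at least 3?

value 4: 9 assignments (counts)
value 3: 5 assignments (counts)
value 2: 6 assignments
value 1: 4 assignments
value 0: 1 assignment
So 14 of the 25 assignments meet the threshold.

14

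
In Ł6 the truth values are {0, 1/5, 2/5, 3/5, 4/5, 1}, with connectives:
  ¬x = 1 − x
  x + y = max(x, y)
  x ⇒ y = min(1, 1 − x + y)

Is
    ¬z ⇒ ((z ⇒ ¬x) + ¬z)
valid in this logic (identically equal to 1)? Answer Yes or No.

Yes

At x = 1/5, z = 1, for instance:
¬z = ¬1 = 0
¬x = ¬1/5 = 4/5
z ⇒ ¬x = 1 ⇒ 4/5 = 4/5
(z ⇒ ¬x) + ¬z = 4/5 + 0 = 4/5
¬z ⇒ ((z ⇒ ¬x) + ¬z) = 0 ⇒ 4/5 = 1
and checking the remaining 35 assignments likewise gives ≥ 1 in every case.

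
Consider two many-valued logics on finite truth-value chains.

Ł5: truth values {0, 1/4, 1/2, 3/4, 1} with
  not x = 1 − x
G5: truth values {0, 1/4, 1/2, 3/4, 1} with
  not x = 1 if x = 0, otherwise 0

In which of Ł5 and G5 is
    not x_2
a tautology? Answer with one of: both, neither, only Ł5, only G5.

In Ł5: at x_2 = 1/4 the value is 3/4 — not a tautology.
In G5: at x_2 = 1/4 the value is 0 — not a tautology.

neither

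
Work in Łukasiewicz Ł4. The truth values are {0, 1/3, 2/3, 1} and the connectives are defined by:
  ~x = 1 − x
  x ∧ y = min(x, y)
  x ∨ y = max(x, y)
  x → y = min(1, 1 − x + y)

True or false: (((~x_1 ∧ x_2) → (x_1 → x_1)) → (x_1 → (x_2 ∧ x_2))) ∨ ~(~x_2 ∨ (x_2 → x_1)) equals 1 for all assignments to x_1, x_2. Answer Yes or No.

No

Counterexample: take x_1 = 1/3, x_2 = 0.
~x_1 = ~1/3 = 2/3
~x_1 ∧ x_2 = 2/3 ∧ 0 = 0
x_1 → x_1 = 1/3 → 1/3 = 1
(~x_1 ∧ x_2) → (x_1 → x_1) = 0 → 1 = 1
x_2 ∧ x_2 = 0 ∧ 0 = 0
x_1 → (x_2 ∧ x_2) = 1/3 → 0 = 2/3
((~x_1 ∧ x_2) → (x_1 → x_1)) → (x_1 → (x_2 ∧ x_2)) = 1 → 2/3 = 2/3
~x_2 = ~0 = 1
x_2 → x_1 = 0 → 1/3 = 1
~x_2 ∨ (x_2 → x_1) = 1 ∨ 1 = 1
~(~x_2 ∨ (x_2 → x_1)) = ~1 = 0
(((~x_1 ∧ x_2) → (x_1 → x_1)) → (x_1 → (x_2 ∧ x_2))) ∨ ~(~x_2 ∨ (x_2 → x_1)) = 2/3 ∨ 0 = 2/3
This gives 2/3 ≠ 1.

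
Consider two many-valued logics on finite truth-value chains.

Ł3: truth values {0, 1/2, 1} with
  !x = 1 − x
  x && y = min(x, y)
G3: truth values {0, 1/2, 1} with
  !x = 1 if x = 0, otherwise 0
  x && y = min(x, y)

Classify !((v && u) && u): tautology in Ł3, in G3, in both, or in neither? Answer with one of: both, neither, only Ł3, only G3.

neither

In Ł3: at u = 1/2, v = 1/2 the value is 1/2 — not a tautology.
In G3: at u = 1/2, v = 1/2 the value is 0 — not a tautology.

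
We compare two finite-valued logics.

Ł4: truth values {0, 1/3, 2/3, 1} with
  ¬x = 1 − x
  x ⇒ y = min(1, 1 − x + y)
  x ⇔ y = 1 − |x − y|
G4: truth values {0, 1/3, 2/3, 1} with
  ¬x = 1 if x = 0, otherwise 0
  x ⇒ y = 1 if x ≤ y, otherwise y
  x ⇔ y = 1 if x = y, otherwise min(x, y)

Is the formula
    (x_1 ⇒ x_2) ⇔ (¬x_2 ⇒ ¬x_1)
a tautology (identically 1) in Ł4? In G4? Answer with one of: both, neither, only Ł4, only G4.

only Ł4

In Ł4: every assignment gives 1 — tautology.
In G4: at x_1 = 2/3, x_2 = 1/3 the value is 1/3 — not a tautology.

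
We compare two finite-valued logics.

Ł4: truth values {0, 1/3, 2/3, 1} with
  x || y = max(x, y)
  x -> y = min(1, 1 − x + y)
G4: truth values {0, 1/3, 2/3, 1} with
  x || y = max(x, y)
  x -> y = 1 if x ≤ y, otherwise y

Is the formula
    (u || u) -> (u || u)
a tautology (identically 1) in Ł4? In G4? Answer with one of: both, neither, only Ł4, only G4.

In Ł4: every assignment gives 1 — tautology.
In G4: every assignment gives 1 — tautology.

both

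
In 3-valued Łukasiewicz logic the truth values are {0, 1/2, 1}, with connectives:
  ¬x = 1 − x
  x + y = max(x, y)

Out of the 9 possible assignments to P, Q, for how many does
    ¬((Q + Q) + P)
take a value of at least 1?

P = 0, Q = 0 ↦ 1  ≥
P = 0, Q = 1/2 ↦ 1/2  <
P = 0, Q = 1 ↦ 0  <
P = 1/2, Q = 0 ↦ 1/2  <
P = 1/2, Q = 1/2 ↦ 1/2  <
P = 1/2, Q = 1 ↦ 0  <
P = 1, Q = 0 ↦ 0  <
P = 1, Q = 1/2 ↦ 0  <
P = 1, Q = 1 ↦ 0  <
So 1 of the 9 assignments meets the threshold.

1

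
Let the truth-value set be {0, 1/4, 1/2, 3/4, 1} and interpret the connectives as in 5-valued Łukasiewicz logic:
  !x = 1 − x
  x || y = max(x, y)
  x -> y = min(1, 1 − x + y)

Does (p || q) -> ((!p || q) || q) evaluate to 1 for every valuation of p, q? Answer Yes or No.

Counterexample: take p = 3/4, q = 0.
p || q = 3/4 || 0 = 3/4
!p = !3/4 = 1/4
!p || q = 1/4 || 0 = 1/4
(!p || q) || q = 1/4 || 0 = 1/4
(p || q) -> ((!p || q) || q) = 3/4 -> 1/4 = 1/2
This gives 1/2 ≠ 1.

No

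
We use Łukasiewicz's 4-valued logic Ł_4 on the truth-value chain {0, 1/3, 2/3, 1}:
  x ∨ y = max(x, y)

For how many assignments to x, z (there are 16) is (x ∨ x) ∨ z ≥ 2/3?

x = 0, z = 0 ↦ 0  <
x = 0, z = 1/3 ↦ 1/3  <
x = 0, z = 2/3 ↦ 2/3  ≥
x = 0, z = 1 ↦ 1  ≥
x = 1/3, z = 0 ↦ 1/3  <
x = 1/3, z = 1/3 ↦ 1/3  <
x = 1/3, z = 2/3 ↦ 2/3  ≥
x = 1/3, z = 1 ↦ 1  ≥
x = 2/3, z = 0 ↦ 2/3  ≥
x = 2/3, z = 1/3 ↦ 2/3  ≥
x = 2/3, z = 2/3 ↦ 2/3  ≥
x = 2/3, z = 1 ↦ 1  ≥
x = 1, z = 0 ↦ 1  ≥
x = 1, z = 1/3 ↦ 1  ≥
x = 1, z = 2/3 ↦ 1  ≥
x = 1, z = 1 ↦ 1  ≥
So 12 of the 16 assignments meet the threshold.

12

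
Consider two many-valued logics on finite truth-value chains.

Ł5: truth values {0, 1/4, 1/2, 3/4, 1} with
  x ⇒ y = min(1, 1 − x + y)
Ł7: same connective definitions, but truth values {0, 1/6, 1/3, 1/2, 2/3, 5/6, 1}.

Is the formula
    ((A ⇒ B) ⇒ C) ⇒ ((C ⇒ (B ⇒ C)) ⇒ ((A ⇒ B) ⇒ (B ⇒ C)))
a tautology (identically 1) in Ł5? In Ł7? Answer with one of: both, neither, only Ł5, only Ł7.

In Ł5: every assignment gives 1 — tautology.
In Ł7: every assignment gives 1 — tautology.

both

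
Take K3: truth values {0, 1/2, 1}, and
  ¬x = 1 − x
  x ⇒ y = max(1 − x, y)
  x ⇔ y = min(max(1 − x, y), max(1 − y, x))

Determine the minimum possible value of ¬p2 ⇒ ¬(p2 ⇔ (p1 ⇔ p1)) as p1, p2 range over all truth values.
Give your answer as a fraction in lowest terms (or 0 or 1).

1/2

Take p1 = 0, p2 = 1/2:
¬p2 = ¬1/2 = 1/2
p1 ⇔ p1 = 0 ⇔ 0 = 1
p2 ⇔ (p1 ⇔ p1) = 1/2 ⇔ 1 = 1/2
¬(p2 ⇔ (p1 ⇔ p1)) = ¬1/2 = 1/2
¬p2 ⇒ ¬(p2 ⇔ (p1 ⇔ p1)) = 1/2 ⇒ 1/2 = 1/2
No assignment yields a value below 1/2, so this is the minimum.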